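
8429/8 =1053 +5/8 = 1053.62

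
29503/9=3278 + 1/9  =  3278.11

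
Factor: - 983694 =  - 2^1*3^1 *67^1*2447^1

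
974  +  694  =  1668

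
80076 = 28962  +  51114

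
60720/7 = 60720/7  =  8674.29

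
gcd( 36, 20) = 4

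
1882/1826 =1 + 28/913 =1.03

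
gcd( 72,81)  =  9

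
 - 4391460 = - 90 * 48794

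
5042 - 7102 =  - 2060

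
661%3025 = 661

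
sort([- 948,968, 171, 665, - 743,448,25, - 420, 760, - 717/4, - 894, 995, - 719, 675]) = [ - 948,- 894, - 743, - 719,  -  420, - 717/4,25, 171, 448 , 665, 675, 760,968 , 995 ] 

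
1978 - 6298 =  - 4320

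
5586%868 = 378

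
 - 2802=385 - 3187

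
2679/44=2679/44 = 60.89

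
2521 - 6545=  - 4024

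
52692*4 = 210768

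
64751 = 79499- 14748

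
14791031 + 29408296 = 44199327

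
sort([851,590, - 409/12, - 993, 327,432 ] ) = [  -  993, - 409/12, 327 , 432,590,851 ] 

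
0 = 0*19318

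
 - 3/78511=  - 1 + 78508/78511 = - 0.00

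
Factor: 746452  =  2^2*7^1*53^1*503^1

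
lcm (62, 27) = 1674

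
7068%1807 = 1647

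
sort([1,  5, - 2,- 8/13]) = [-2,  -  8/13, 1,  5]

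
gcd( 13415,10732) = 2683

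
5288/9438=2644/4719 = 0.56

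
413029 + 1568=414597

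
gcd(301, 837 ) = 1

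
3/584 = 3/584 = 0.01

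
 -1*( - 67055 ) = 67055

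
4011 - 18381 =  - 14370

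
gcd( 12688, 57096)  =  6344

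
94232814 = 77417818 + 16814996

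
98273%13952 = 609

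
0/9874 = 0 = 0.00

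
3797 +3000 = 6797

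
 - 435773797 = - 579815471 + 144041674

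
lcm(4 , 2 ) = 4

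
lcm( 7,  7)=7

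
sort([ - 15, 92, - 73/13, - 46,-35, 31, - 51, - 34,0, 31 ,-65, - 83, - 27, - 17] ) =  [  -  83,-65, - 51 , -46,- 35,-34, - 27, - 17,- 15,-73/13, 0 , 31,  31,  92] 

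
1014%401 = 212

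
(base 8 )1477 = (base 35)NQ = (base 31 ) qp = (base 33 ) P6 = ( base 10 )831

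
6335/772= 8+159/772 =8.21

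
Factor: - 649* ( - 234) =151866 = 2^1*3^2 * 11^1 *13^1*59^1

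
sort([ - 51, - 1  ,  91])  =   [ - 51, - 1,  91 ]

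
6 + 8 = 14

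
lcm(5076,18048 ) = 162432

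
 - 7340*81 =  - 594540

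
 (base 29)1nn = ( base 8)2773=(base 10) 1531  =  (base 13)90a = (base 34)1B1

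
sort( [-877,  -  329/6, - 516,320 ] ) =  [ - 877, - 516,-329/6,320 ]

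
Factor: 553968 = 2^4*3^2 *3847^1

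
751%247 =10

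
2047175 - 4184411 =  -2137236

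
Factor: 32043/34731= 3^ ( - 1 )*11^1* 17^( - 1 ) * 227^ ( - 1 )*971^1 = 10681/11577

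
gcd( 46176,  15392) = 15392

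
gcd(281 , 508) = 1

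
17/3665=17/3665 = 0.00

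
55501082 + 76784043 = 132285125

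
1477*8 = 11816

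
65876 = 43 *1532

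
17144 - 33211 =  - 16067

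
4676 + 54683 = 59359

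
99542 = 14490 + 85052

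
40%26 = 14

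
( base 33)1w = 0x41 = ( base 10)65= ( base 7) 122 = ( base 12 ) 55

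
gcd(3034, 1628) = 74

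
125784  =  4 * 31446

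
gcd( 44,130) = 2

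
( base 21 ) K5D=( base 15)29ad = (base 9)13231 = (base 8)21352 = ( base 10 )8938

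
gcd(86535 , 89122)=1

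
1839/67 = 1839/67 = 27.45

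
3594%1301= 992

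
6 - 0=6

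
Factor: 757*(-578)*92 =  - 2^3*17^2*23^1* 757^1 =-40254232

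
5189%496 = 229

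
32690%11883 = 8924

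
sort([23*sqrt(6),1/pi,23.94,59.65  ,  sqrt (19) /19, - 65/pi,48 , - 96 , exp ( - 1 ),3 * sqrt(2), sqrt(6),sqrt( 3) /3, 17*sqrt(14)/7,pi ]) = [ -96,  -  65/pi,sqrt(19 )/19,1/pi,exp(-1 ), sqrt(3 ) /3,  sqrt( 6),pi, 3 *sqrt( 2) , 17*sqrt(14)/7, 23.94, 48,23  *  sqrt (6), 59.65] 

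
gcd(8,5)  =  1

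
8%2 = 0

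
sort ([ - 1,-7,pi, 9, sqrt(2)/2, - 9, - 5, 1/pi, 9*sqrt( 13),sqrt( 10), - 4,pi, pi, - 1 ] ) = [ - 9, - 7, - 5  , - 4, - 1, - 1, 1/pi,  sqrt( 2)/2, pi, pi, pi,sqrt( 10),9,9*sqrt(13) ] 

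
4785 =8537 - 3752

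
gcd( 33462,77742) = 18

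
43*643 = 27649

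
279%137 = 5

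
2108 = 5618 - 3510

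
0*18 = 0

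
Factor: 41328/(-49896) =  - 2^1 * 3^( - 2)*11^( - 1)*41^1 = - 82/99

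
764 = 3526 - 2762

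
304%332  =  304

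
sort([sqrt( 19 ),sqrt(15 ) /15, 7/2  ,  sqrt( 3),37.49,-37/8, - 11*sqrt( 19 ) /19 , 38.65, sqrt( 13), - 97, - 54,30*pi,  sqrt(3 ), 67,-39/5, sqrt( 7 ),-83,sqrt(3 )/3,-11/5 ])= [-97,-83, -54 , - 39/5, - 37/8,-11*sqrt(19)/19,-11/5, sqrt(15) /15,sqrt( 3) /3,sqrt( 3 ), sqrt(3 ), sqrt( 7 ),  7/2,sqrt( 13), sqrt( 19 ), 37.49,38.65, 67,30 * pi ] 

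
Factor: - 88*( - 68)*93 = 2^5*3^1*11^1*17^1*31^1 = 556512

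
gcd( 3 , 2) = 1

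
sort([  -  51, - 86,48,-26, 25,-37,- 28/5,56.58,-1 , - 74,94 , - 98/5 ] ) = [-86,-74,-51,  -  37, - 26,  -  98/5,-28/5, - 1,25,48, 56.58,94]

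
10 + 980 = 990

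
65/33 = 65/33 = 1.97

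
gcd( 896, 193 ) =1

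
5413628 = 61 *88748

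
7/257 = 7/257 = 0.03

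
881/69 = 12  +  53/69 = 12.77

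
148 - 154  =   - 6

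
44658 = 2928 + 41730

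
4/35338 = 2/17669 = 0.00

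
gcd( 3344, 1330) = 38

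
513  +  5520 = 6033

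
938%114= 26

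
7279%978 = 433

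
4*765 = 3060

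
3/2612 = 3/2612 =0.00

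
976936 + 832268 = 1809204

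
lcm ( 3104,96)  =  9312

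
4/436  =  1/109 =0.01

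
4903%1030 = 783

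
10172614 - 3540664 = 6631950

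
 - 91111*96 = - 8746656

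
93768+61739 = 155507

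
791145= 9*87905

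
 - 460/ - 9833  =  460/9833 = 0.05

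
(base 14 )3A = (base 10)52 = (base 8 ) 64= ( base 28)1o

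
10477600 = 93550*112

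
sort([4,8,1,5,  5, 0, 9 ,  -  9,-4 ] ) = [-9,  -  4,0,1,4, 5,5,8,9]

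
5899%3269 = 2630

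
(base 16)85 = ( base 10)133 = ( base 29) 4H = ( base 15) 8d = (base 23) 5i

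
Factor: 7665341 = 19^1*  403439^1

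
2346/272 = 8  +  5/8 =8.62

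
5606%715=601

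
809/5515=809/5515= 0.15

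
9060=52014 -42954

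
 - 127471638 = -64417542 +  - 63054096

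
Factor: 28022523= 3^1* 9340841^1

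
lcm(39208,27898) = 1450696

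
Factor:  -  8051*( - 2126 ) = 17116426 = 2^1*83^1*97^1*1063^1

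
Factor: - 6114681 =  - 3^2*679409^1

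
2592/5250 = 432/875 = 0.49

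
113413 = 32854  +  80559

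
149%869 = 149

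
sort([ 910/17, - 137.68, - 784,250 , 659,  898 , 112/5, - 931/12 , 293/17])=[ - 784, - 137.68, - 931/12,293/17, 112/5, 910/17,250, 659,898]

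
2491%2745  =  2491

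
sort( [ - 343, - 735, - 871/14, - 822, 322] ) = [ - 822,-735, - 343, - 871/14, 322 ]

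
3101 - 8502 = - 5401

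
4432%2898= 1534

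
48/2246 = 24/1123 = 0.02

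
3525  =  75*47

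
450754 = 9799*46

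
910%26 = 0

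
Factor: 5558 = 2^1 *7^1*397^1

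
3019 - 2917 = 102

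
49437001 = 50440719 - 1003718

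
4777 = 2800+1977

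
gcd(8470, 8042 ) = 2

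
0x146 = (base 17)123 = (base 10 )326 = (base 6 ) 1302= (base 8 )506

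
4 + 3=7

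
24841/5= 4968 + 1/5 = 4968.20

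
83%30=23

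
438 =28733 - 28295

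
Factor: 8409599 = 11^1*179^1*4271^1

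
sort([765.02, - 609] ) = [ - 609,765.02 ]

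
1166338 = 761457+404881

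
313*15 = 4695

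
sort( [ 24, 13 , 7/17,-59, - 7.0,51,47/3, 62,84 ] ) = [ - 59, -7.0,7/17,13, 47/3, 24, 51,  62, 84 ] 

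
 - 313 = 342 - 655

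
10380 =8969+1411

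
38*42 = 1596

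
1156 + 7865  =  9021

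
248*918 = 227664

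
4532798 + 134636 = 4667434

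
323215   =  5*64643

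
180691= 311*581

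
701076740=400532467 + 300544273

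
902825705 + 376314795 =1279140500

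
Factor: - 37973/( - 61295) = 5^( - 1)*41^( - 1)*127^1  =  127/205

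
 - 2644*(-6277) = 16596388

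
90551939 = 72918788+17633151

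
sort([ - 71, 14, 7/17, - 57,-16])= [ - 71, -57,-16 , 7/17, 14] 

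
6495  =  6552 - 57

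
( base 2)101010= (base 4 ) 222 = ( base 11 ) 39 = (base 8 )52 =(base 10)42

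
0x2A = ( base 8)52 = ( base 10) 42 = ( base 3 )1120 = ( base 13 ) 33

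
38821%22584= 16237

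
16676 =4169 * 4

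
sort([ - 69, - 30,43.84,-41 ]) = [ - 69, - 41, -30,43.84]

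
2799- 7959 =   -  5160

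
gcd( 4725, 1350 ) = 675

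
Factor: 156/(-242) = -78/121 = - 2^1*3^1 * 11^(-2 )*13^1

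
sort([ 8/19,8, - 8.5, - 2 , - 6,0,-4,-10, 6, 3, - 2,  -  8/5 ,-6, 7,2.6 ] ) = [-10, - 8.5,-6,-6,-4,-2,-2, -8/5,0, 8/19, 2.6, 3, 6 , 7,8 ]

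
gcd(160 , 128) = 32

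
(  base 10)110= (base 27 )42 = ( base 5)420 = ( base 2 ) 1101110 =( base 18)62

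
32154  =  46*699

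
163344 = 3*54448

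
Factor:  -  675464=  -  2^3*23^1*3671^1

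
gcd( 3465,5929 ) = 77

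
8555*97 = 829835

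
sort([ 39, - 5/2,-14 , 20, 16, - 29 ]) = [ - 29, - 14,-5/2,16, 20,39 ]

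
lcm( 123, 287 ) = 861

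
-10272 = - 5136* 2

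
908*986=895288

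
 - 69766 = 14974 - 84740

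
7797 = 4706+3091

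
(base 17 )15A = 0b110000000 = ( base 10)384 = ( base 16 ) 180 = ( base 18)136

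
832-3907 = -3075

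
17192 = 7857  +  9335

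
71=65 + 6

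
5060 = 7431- 2371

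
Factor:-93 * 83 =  - 3^1*31^1*83^1 = - 7719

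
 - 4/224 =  - 1/56=- 0.02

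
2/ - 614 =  - 1 + 306/307 = - 0.00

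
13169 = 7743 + 5426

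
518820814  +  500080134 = 1018900948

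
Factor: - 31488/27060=-2^6*5^( -1)*11^(-1) = - 64/55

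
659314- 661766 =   -  2452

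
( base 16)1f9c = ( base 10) 8092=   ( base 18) 16ha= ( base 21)I77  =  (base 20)104C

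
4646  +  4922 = 9568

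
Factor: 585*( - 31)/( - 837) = 3^( - 1) *5^1  *  13^1 =65/3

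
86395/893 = 96+667/893 = 96.75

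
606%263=80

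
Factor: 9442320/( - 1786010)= - 2^3*3^1*39343^1 * 178601^(-1 ) = - 944232/178601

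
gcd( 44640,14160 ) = 240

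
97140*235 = 22827900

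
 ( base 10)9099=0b10001110001011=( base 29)anm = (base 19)163h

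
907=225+682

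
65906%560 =386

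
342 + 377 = 719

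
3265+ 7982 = 11247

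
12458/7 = 1779 + 5/7 = 1779.71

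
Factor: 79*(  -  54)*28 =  - 119448 = - 2^3 * 3^3*7^1  *79^1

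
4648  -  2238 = 2410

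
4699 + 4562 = 9261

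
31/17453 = 1/563 = 0.00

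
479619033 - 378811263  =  100807770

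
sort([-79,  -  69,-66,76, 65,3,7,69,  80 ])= [ - 79,-69, - 66,3,  7, 65, 69, 76, 80]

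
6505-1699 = 4806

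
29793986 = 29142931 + 651055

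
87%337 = 87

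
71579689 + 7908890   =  79488579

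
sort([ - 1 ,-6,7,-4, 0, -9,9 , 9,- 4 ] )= [ - 9, - 6, - 4, - 4, - 1, 0 , 7 , 9, 9] 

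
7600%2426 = 322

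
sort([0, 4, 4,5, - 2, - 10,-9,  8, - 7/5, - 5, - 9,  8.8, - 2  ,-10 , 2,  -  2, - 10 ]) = [ - 10,  -  10,  -  10, - 9, - 9,-5, - 2, -2,  -  2, - 7/5, 0, 2,4, 4,5, 8,8.8] 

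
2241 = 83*27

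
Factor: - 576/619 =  - 2^6*3^2*619^( - 1 )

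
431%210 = 11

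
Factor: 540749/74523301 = 11^2 * 19^( -1 ) * 29^( -1) * 41^1*109^1 * 211^(-1)*641^ ( - 1)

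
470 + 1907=2377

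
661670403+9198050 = 670868453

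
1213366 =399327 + 814039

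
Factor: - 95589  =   - 3^2*13^1*19^1*43^1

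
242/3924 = 121/1962= 0.06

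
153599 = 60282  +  93317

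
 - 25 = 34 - 59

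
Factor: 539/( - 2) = - 2^(  -  1 ) *7^2*11^1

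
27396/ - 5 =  - 27396/5= -5479.20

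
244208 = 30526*8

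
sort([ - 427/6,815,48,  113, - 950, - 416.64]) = [ - 950, - 416.64, - 427/6, 48 , 113, 815] 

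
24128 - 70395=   -  46267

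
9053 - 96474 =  - 87421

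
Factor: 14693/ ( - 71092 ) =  - 2099/10156 = - 2^( - 2)*2099^1*2539^ ( - 1 )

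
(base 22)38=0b1001010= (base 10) 74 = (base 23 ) 35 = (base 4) 1022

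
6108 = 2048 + 4060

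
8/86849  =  8/86849 =0.00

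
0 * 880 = 0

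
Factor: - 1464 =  - 2^3*3^1*61^1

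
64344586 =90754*709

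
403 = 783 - 380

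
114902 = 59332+55570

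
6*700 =4200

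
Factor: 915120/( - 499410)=-2^3*41^1*179^( - 1) = -  328/179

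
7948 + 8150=16098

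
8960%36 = 32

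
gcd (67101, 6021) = 3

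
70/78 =35/39 = 0.90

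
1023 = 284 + 739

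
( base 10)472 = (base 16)1D8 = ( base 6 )2104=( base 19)15g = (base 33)EA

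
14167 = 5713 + 8454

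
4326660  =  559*7740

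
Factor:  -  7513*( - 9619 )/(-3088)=  -  72267547/3088 = - 2^( - 4 )*11^1*193^( - 1)*683^1*9619^1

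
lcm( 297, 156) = 15444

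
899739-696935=202804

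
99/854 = 99/854  =  0.12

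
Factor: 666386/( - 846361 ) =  - 2^1*7^1*47599^1* 846361^(  -  1 )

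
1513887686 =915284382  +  598603304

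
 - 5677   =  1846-7523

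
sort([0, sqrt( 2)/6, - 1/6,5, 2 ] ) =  [ -1/6  ,  0 , sqrt( 2)/6  ,  2, 5 ]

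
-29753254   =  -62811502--33058248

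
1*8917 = 8917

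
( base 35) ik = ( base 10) 650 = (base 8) 1212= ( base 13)3b0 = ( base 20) 1CA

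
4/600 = 1/150 = 0.01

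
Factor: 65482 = 2^1*29^1*1129^1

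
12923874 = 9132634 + 3791240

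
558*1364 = 761112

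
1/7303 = 1/7303 = 0.00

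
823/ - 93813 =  - 823/93813 = - 0.01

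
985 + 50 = 1035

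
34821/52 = 669 + 33/52 = 669.63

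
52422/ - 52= - 26211/26 = -  1008.12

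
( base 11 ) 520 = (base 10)627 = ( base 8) 1163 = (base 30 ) KR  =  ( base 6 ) 2523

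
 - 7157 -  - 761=-6396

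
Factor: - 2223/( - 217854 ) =1/98 = 2^(-1)*7^( - 2) 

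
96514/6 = 16085+2/3 = 16085.67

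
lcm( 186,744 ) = 744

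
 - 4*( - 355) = 1420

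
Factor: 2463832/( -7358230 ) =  - 1231916/3679115 = -2^2* 5^(  -  1)* 7^1*11^ (  -  1)*151^(-1 )* 443^(-1 )*43997^1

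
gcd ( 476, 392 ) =28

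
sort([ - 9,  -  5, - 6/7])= [ - 9,  -  5, - 6/7]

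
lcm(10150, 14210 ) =71050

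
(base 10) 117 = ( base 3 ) 11100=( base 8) 165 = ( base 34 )3f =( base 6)313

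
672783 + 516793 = 1189576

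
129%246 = 129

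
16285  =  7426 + 8859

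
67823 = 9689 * 7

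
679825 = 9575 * 71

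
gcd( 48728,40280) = 8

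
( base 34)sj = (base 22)203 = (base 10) 971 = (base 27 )18q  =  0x3cb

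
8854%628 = 62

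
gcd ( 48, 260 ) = 4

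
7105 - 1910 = 5195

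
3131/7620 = 3131/7620=0.41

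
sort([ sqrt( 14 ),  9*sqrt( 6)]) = [ sqrt( 14),9*sqrt (6 )]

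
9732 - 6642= 3090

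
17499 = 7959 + 9540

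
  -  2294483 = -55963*41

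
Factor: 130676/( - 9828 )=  - 3^( - 3)*359^1 = -359/27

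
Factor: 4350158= 2^1*2175079^1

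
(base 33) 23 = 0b1000101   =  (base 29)2B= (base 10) 69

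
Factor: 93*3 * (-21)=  - 3^3*7^1*31^1 = -  5859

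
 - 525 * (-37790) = 19839750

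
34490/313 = 110 + 60/313 = 110.19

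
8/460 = 2/115 = 0.02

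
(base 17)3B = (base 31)20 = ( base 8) 76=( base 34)1s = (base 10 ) 62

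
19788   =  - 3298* ( - 6)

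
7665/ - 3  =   - 2555/1 = - 2555.00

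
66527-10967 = 55560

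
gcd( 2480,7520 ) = 80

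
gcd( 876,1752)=876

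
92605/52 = 1780 + 45/52 = 1780.87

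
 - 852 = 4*(-213 )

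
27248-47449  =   - 20201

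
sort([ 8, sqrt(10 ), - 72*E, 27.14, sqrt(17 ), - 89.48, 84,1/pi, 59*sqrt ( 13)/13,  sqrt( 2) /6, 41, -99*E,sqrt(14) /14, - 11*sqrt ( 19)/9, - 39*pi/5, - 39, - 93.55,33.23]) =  [ - 99*E,  -  72 * E, - 93.55, - 89.48, - 39, - 39*pi/5 , - 11*sqrt( 19)/9, sqrt( 2) /6, sqrt( 14 ) /14, 1/pi,sqrt(10 ),sqrt(17 ), 8, 59 * sqrt(13)/13, 27.14, 33.23, 41 , 84] 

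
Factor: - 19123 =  - 13^1 * 1471^1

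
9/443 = 9/443 = 0.02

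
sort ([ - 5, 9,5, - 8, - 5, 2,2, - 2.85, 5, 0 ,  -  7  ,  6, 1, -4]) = [ - 8, - 7, - 5,- 5, - 4, - 2.85, 0, 1, 2,2 , 5,5,6, 9]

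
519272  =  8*64909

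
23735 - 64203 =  - 40468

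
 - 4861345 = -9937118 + 5075773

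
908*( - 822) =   -  746376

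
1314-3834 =  -  2520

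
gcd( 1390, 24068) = 2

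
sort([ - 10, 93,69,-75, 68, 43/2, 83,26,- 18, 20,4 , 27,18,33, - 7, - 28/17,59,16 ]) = [  -  75, - 18,-10, -7,-28/17,  4, 16, 18,20, 43/2,26, 27, 33, 59,68,69,83, 93 ] 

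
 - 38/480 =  - 19/240 = -0.08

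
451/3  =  150  +  1/3 = 150.33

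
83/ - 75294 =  - 1+75211/75294 =- 0.00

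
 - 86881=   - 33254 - 53627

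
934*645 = 602430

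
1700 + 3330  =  5030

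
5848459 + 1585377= 7433836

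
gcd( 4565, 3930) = 5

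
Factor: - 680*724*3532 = - 1738874240 = - 2^7*5^1*17^1 * 181^1*883^1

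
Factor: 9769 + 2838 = 7^1*1801^1 =12607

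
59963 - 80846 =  - 20883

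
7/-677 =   -  7/677 = - 0.01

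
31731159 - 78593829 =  - 46862670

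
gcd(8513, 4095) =1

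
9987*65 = 649155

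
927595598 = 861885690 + 65709908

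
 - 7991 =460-8451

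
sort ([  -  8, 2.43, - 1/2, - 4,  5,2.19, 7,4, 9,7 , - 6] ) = [ - 8,- 6,-4,-1/2, 2.19, 2.43,4, 5, 7,7,9] 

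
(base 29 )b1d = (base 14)355B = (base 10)9293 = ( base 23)hd1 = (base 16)244D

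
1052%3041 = 1052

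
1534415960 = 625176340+909239620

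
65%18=11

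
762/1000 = 381/500 = 0.76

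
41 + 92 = 133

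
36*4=144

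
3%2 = 1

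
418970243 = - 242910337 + 661880580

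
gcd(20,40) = 20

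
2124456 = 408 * 5207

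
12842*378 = 4854276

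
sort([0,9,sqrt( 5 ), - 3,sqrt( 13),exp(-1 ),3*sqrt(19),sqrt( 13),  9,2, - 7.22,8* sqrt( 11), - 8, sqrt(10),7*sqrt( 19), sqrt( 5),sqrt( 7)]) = [ - 8 , - 7.22,-3, 0,exp( - 1),2, sqrt( 5), sqrt( 5),sqrt( 7 ) , sqrt ( 10),  sqrt( 13),sqrt(13),9,9, 3*sqrt( 19), 8*sqrt(11) , 7*sqrt ( 19) ] 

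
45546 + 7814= 53360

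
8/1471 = 8/1471 = 0.01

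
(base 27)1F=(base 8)52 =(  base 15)2C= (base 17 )28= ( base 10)42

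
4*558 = 2232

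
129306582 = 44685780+84620802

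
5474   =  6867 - 1393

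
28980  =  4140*7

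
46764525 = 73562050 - 26797525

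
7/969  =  7/969 = 0.01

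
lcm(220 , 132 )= 660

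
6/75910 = 3/37955 = 0.00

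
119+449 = 568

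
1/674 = 1/674 = 0.00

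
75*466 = 34950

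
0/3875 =0 = 0.00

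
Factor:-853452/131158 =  - 426726/65579=- 2^1*3^2*151^1*157^1*65579^ (  -  1 ) 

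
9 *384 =3456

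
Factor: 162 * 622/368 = 2^ ( - 2 )*3^4*23^( - 1)*311^1 = 25191/92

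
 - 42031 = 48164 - 90195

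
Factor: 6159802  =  2^1*11^1*279991^1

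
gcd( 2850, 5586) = 114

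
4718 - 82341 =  - 77623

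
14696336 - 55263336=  - 40567000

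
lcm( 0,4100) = 0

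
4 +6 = 10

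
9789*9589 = 93866721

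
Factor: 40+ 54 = 2^1*47^1=94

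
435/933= 145/311 = 0.47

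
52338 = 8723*6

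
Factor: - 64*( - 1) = 64 = 2^6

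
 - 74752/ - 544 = 2336/17 = 137.41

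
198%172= 26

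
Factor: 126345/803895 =8423^1* 53593^(- 1) = 8423/53593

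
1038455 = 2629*395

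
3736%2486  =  1250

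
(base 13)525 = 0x36C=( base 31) s8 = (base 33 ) QI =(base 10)876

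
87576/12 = 7298 = 7298.00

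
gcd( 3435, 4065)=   15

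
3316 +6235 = 9551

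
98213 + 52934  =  151147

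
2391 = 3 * 797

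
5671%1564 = 979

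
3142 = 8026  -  4884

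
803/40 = 20  +  3/40 = 20.07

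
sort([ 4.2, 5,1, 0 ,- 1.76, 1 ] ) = [-1.76, 0 , 1,  1,  4.2 , 5 ] 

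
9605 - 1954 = 7651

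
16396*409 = 6705964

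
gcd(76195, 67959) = 1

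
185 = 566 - 381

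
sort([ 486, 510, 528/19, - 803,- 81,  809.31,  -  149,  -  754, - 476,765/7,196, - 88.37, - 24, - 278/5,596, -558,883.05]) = [ - 803, - 754, - 558, - 476, - 149, - 88.37, - 81,-278/5, - 24,528/19,765/7 , 196,486, 510, 596,  809.31, 883.05] 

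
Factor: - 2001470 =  - 2^1*5^1*233^1 * 859^1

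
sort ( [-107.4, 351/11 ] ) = [ - 107.4,351/11 ]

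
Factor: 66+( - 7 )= 59^1 = 59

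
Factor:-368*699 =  - 2^4* 3^1 * 23^1*233^1 = - 257232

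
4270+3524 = 7794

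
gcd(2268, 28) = 28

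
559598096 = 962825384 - 403227288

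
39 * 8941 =348699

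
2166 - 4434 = -2268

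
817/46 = 817/46=17.76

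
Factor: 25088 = 2^9*7^2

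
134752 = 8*16844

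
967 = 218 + 749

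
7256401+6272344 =13528745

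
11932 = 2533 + 9399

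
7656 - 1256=6400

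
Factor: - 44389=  - 44389^1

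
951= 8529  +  -7578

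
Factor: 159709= 11^1 * 14519^1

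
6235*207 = 1290645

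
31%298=31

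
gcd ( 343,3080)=7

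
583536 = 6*97256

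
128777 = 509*253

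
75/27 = 25/9 = 2.78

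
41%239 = 41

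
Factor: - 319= - 11^1*29^1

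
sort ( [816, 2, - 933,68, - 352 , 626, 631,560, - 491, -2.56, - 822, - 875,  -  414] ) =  [-933, - 875, - 822, - 491, - 414, - 352, - 2.56, 2, 68,560,626,631, 816]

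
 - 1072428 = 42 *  ( - 25534 )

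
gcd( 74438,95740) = 2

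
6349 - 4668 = 1681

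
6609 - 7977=-1368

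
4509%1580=1349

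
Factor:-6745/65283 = - 3^( - 1)*5^1*19^1* 47^( - 1 )*71^1*463^( - 1 ) 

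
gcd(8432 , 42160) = 8432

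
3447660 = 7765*444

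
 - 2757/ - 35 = 78 + 27/35 = 78.77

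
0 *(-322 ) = 0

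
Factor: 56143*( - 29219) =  - 1640442317 = -23^1*61^1*479^1 * 2441^1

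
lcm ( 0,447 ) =0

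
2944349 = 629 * 4681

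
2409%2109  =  300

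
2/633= 2/633= 0.00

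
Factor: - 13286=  - 2^1*7^1*13^1 * 73^1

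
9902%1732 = 1242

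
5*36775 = 183875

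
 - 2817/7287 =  - 1+1490/2429= - 0.39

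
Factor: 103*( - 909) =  - 3^2 *101^1 * 103^1 = - 93627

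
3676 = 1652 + 2024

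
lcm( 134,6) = 402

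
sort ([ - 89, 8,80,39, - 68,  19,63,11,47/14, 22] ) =[ - 89, - 68, 47/14, 8, 11 , 19,22, 39,63, 80] 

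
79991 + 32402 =112393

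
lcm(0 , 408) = 0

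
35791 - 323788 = - 287997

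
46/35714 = 23/17857=0.00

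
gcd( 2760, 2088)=24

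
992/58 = 496/29 = 17.10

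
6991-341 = 6650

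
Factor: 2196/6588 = 3^(-1 ) = 1/3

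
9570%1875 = 195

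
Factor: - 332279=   -  229^1*1451^1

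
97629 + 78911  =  176540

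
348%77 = 40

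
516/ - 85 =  - 516/85 = - 6.07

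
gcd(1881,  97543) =1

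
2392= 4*598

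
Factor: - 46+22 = -24 = - 2^3*3^1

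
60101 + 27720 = 87821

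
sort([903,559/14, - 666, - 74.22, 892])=[ - 666, - 74.22 , 559/14,892, 903 ] 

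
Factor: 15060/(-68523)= - 2^2*5^1*7^( - 1)*13^(-1 )=- 20/91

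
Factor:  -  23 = -23^1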